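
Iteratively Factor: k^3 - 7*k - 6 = (k + 2)*(k^2 - 2*k - 3) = (k + 1)*(k + 2)*(k - 3)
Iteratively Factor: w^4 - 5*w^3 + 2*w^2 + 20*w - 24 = (w - 2)*(w^3 - 3*w^2 - 4*w + 12) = (w - 2)*(w + 2)*(w^2 - 5*w + 6) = (w - 3)*(w - 2)*(w + 2)*(w - 2)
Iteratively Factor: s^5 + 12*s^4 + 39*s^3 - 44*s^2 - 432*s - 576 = (s + 4)*(s^4 + 8*s^3 + 7*s^2 - 72*s - 144) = (s + 3)*(s + 4)*(s^3 + 5*s^2 - 8*s - 48) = (s - 3)*(s + 3)*(s + 4)*(s^2 + 8*s + 16) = (s - 3)*(s + 3)*(s + 4)^2*(s + 4)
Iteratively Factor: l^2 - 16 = (l - 4)*(l + 4)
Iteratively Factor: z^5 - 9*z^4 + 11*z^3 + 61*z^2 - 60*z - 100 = (z - 5)*(z^4 - 4*z^3 - 9*z^2 + 16*z + 20) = (z - 5)^2*(z^3 + z^2 - 4*z - 4) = (z - 5)^2*(z - 2)*(z^2 + 3*z + 2) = (z - 5)^2*(z - 2)*(z + 1)*(z + 2)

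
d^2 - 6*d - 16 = (d - 8)*(d + 2)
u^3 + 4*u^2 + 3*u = u*(u + 1)*(u + 3)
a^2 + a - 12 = (a - 3)*(a + 4)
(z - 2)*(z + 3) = z^2 + z - 6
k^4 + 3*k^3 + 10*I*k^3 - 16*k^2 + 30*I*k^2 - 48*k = k*(k + 3)*(k + 2*I)*(k + 8*I)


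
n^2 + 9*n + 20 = (n + 4)*(n + 5)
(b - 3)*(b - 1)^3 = b^4 - 6*b^3 + 12*b^2 - 10*b + 3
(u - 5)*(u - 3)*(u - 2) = u^3 - 10*u^2 + 31*u - 30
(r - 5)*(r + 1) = r^2 - 4*r - 5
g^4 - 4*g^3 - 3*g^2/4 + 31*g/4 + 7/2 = (g - 7/2)*(g - 2)*(g + 1/2)*(g + 1)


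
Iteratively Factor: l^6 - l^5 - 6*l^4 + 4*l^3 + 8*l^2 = (l - 2)*(l^5 + l^4 - 4*l^3 - 4*l^2) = (l - 2)^2*(l^4 + 3*l^3 + 2*l^2) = (l - 2)^2*(l + 1)*(l^3 + 2*l^2) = l*(l - 2)^2*(l + 1)*(l^2 + 2*l) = l^2*(l - 2)^2*(l + 1)*(l + 2)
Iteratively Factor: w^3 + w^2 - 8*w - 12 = (w + 2)*(w^2 - w - 6) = (w - 3)*(w + 2)*(w + 2)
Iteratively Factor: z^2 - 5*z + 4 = (z - 4)*(z - 1)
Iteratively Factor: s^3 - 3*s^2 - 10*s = (s)*(s^2 - 3*s - 10) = s*(s - 5)*(s + 2)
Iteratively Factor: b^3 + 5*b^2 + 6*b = (b + 3)*(b^2 + 2*b) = (b + 2)*(b + 3)*(b)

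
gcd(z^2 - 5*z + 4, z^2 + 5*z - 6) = z - 1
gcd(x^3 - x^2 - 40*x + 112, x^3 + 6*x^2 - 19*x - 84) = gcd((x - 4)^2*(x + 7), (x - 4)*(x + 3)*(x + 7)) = x^2 + 3*x - 28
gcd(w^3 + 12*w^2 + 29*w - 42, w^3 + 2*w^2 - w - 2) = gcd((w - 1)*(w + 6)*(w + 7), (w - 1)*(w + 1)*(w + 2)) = w - 1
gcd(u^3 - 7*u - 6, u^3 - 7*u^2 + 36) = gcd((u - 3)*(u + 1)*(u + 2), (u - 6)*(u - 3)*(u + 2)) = u^2 - u - 6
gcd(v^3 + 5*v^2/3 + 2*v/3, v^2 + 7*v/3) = v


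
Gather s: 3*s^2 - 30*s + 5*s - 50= 3*s^2 - 25*s - 50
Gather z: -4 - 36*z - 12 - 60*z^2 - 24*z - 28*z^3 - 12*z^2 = -28*z^3 - 72*z^2 - 60*z - 16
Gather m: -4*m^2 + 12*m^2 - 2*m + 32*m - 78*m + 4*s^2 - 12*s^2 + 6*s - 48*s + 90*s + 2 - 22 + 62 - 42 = 8*m^2 - 48*m - 8*s^2 + 48*s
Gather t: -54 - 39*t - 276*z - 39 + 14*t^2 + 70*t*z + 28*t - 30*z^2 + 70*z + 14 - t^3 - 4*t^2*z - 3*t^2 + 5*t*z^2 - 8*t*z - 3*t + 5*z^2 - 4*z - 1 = -t^3 + t^2*(11 - 4*z) + t*(5*z^2 + 62*z - 14) - 25*z^2 - 210*z - 80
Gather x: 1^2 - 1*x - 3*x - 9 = -4*x - 8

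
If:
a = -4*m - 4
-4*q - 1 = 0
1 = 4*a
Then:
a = 1/4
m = -17/16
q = -1/4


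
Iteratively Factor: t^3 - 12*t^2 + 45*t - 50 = (t - 2)*(t^2 - 10*t + 25) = (t - 5)*(t - 2)*(t - 5)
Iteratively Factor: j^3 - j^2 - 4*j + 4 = (j + 2)*(j^2 - 3*j + 2) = (j - 2)*(j + 2)*(j - 1)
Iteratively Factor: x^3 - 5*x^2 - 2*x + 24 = (x - 4)*(x^2 - x - 6) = (x - 4)*(x - 3)*(x + 2)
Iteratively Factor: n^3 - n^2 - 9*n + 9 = (n + 3)*(n^2 - 4*n + 3) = (n - 3)*(n + 3)*(n - 1)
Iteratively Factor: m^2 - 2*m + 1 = (m - 1)*(m - 1)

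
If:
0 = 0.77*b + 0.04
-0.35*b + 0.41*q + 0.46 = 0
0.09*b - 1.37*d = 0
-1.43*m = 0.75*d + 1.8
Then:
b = -0.05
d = -0.00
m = -1.26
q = -1.17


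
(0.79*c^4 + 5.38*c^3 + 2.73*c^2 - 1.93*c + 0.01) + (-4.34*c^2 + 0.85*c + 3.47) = 0.79*c^4 + 5.38*c^3 - 1.61*c^2 - 1.08*c + 3.48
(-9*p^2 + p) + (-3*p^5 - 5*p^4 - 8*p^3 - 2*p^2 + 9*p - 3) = -3*p^5 - 5*p^4 - 8*p^3 - 11*p^2 + 10*p - 3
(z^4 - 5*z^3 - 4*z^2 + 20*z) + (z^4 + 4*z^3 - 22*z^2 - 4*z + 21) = 2*z^4 - z^3 - 26*z^2 + 16*z + 21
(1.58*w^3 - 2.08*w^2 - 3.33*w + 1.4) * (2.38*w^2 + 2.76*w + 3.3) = 3.7604*w^5 - 0.5896*w^4 - 8.4522*w^3 - 12.7228*w^2 - 7.125*w + 4.62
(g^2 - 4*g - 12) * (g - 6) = g^3 - 10*g^2 + 12*g + 72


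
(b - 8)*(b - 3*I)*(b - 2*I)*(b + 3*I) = b^4 - 8*b^3 - 2*I*b^3 + 9*b^2 + 16*I*b^2 - 72*b - 18*I*b + 144*I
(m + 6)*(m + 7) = m^2 + 13*m + 42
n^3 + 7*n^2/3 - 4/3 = (n - 2/3)*(n + 1)*(n + 2)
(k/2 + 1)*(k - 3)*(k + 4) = k^3/2 + 3*k^2/2 - 5*k - 12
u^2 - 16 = (u - 4)*(u + 4)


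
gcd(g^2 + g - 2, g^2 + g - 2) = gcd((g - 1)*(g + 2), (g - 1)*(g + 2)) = g^2 + g - 2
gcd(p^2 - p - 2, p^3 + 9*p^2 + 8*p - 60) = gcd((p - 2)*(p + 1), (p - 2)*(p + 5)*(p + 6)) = p - 2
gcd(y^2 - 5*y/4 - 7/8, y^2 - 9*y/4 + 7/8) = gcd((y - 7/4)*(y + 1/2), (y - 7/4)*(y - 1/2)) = y - 7/4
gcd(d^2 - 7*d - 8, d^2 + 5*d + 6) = 1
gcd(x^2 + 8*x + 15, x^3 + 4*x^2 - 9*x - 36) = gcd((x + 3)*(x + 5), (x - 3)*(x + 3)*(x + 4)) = x + 3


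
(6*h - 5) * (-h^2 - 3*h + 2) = -6*h^3 - 13*h^2 + 27*h - 10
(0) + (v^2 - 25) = v^2 - 25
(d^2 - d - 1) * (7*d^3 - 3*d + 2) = 7*d^5 - 7*d^4 - 10*d^3 + 5*d^2 + d - 2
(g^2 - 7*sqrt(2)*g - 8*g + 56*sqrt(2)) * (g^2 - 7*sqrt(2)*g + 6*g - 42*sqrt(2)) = g^4 - 14*sqrt(2)*g^3 - 2*g^3 + 28*sqrt(2)*g^2 + 50*g^2 - 196*g + 672*sqrt(2)*g - 4704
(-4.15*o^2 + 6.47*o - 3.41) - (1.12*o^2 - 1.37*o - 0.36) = -5.27*o^2 + 7.84*o - 3.05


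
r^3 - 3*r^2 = r^2*(r - 3)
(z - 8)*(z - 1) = z^2 - 9*z + 8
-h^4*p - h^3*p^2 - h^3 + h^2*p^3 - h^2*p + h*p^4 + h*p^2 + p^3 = (-h + p)*(h + p)^2*(h*p + 1)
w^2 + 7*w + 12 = (w + 3)*(w + 4)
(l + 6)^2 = l^2 + 12*l + 36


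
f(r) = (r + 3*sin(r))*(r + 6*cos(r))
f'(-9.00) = -10.47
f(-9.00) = 148.09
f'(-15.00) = -58.07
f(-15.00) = 331.53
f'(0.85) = 3.45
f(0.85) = 14.93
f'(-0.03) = 23.72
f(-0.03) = -0.72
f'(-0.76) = -3.12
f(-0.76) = -10.15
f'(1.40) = -17.75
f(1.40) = 10.54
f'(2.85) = 2.74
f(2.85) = -10.75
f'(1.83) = -22.63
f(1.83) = 1.38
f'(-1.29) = -27.54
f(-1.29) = -1.56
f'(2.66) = -2.80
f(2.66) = -10.76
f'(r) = (1 - 6*sin(r))*(r + 3*sin(r)) + (r + 6*cos(r))*(3*cos(r) + 1) = -(r + 3*sin(r))*(6*sin(r) - 1) + (r + 6*cos(r))*(3*cos(r) + 1)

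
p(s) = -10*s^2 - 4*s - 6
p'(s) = -20*s - 4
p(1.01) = -20.24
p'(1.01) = -24.20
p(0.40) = -9.20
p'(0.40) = -12.00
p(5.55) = -336.22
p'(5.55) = -115.00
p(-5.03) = -238.89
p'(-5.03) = 96.60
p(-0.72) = -8.30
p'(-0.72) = 10.40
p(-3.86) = -139.56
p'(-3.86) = 73.20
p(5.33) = -311.41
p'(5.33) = -110.60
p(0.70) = -13.70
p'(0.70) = -18.00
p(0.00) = -6.00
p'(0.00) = -4.00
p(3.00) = -108.00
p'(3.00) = -64.00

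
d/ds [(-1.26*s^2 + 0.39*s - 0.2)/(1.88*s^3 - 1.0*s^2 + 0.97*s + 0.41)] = (2.3688*s^4 - 1.4664*s^3 + 0.2958*s^2 - 1.4332*s + 0.3539)/(3.5344*s^6 - 3.76*s^5 + 4.6472*s^4 - 0.3984*s^3 + 0.1209*s^2 + 0.7954*s + 0.1681)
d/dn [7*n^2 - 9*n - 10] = 14*n - 9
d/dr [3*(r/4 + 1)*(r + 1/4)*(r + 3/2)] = 9*r^2/4 + 69*r/8 + 177/32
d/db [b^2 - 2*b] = 2*b - 2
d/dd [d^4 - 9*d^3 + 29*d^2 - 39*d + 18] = 4*d^3 - 27*d^2 + 58*d - 39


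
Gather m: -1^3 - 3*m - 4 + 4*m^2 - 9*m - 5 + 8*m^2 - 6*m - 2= 12*m^2 - 18*m - 12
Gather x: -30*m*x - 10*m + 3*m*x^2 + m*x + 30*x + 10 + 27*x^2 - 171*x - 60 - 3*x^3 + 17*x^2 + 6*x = -10*m - 3*x^3 + x^2*(3*m + 44) + x*(-29*m - 135) - 50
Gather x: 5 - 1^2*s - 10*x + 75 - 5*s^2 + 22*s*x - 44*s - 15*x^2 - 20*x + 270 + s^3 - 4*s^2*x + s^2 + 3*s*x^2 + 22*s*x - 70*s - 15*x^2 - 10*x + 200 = s^3 - 4*s^2 - 115*s + x^2*(3*s - 30) + x*(-4*s^2 + 44*s - 40) + 550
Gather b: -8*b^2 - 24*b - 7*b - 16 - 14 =-8*b^2 - 31*b - 30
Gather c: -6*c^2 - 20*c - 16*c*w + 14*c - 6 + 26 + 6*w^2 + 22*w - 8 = -6*c^2 + c*(-16*w - 6) + 6*w^2 + 22*w + 12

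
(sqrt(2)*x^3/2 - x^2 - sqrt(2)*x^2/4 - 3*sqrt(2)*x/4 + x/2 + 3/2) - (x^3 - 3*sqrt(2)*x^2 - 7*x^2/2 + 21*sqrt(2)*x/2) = -x^3 + sqrt(2)*x^3/2 + 5*x^2/2 + 11*sqrt(2)*x^2/4 - 45*sqrt(2)*x/4 + x/2 + 3/2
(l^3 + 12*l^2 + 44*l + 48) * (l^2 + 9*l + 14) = l^5 + 21*l^4 + 166*l^3 + 612*l^2 + 1048*l + 672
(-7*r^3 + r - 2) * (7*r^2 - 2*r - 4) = -49*r^5 + 14*r^4 + 35*r^3 - 16*r^2 + 8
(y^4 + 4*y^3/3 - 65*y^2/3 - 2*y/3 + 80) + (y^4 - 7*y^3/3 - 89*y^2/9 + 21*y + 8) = 2*y^4 - y^3 - 284*y^2/9 + 61*y/3 + 88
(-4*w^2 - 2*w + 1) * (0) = 0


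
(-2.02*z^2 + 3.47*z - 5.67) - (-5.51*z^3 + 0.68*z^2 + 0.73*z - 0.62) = 5.51*z^3 - 2.7*z^2 + 2.74*z - 5.05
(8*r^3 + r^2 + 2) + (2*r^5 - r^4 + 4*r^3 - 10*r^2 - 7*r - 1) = 2*r^5 - r^4 + 12*r^3 - 9*r^2 - 7*r + 1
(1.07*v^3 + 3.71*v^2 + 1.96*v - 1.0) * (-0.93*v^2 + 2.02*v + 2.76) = -0.9951*v^5 - 1.2889*v^4 + 8.6246*v^3 + 15.1288*v^2 + 3.3896*v - 2.76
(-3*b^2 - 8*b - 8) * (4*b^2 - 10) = -12*b^4 - 32*b^3 - 2*b^2 + 80*b + 80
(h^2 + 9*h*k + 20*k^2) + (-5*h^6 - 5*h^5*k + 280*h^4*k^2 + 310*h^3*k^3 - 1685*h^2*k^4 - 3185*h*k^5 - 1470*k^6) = -5*h^6 - 5*h^5*k + 280*h^4*k^2 + 310*h^3*k^3 - 1685*h^2*k^4 + h^2 - 3185*h*k^5 + 9*h*k - 1470*k^6 + 20*k^2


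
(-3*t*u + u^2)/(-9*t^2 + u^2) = u/(3*t + u)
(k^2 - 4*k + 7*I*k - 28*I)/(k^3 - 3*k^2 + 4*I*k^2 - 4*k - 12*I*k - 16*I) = (k + 7*I)/(k^2 + k*(1 + 4*I) + 4*I)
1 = 1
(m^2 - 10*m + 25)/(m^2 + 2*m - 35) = (m - 5)/(m + 7)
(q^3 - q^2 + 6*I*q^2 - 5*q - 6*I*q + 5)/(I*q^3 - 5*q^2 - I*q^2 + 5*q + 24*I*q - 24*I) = (-I*q^2 + 6*q + 5*I)/(q^2 + 5*I*q + 24)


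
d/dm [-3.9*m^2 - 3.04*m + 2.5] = -7.8*m - 3.04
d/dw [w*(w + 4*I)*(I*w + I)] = 3*I*w^2 + 2*w*(-4 + I) - 4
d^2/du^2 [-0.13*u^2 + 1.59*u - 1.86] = -0.260000000000000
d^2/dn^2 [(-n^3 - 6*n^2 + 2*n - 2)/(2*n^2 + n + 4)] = 18*(3*n^3 + 12*n^2 - 12*n - 10)/(8*n^6 + 12*n^5 + 54*n^4 + 49*n^3 + 108*n^2 + 48*n + 64)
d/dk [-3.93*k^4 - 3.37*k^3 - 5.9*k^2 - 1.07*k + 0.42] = -15.72*k^3 - 10.11*k^2 - 11.8*k - 1.07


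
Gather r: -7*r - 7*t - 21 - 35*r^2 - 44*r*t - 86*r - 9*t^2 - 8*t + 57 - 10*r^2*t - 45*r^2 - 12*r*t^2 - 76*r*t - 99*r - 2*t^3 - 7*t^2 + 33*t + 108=r^2*(-10*t - 80) + r*(-12*t^2 - 120*t - 192) - 2*t^3 - 16*t^2 + 18*t + 144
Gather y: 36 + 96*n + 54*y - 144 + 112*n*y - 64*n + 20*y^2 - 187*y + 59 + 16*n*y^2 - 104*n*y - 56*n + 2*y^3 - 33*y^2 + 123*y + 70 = -24*n + 2*y^3 + y^2*(16*n - 13) + y*(8*n - 10) + 21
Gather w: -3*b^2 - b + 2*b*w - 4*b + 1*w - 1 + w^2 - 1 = -3*b^2 - 5*b + w^2 + w*(2*b + 1) - 2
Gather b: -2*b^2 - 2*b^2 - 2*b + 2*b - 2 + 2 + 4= 4 - 4*b^2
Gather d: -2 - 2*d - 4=-2*d - 6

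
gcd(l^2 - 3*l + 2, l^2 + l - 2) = l - 1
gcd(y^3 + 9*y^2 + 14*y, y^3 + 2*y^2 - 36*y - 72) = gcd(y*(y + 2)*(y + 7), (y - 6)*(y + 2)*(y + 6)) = y + 2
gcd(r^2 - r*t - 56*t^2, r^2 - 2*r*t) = 1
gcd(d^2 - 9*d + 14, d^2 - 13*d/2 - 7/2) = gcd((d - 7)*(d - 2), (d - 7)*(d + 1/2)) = d - 7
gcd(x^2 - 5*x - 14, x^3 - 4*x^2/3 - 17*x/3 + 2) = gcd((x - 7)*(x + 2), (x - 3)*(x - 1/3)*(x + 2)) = x + 2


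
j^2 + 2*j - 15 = (j - 3)*(j + 5)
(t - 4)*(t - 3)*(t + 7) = t^3 - 37*t + 84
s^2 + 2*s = s*(s + 2)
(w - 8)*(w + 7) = w^2 - w - 56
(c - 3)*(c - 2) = c^2 - 5*c + 6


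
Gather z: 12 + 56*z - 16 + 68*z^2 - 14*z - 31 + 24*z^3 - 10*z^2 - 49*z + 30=24*z^3 + 58*z^2 - 7*z - 5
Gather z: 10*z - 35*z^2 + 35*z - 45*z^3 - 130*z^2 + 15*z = -45*z^3 - 165*z^2 + 60*z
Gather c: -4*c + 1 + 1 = 2 - 4*c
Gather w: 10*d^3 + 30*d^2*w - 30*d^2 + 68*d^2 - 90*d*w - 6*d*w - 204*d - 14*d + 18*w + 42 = 10*d^3 + 38*d^2 - 218*d + w*(30*d^2 - 96*d + 18) + 42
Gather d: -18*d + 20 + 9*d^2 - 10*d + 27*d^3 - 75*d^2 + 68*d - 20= 27*d^3 - 66*d^2 + 40*d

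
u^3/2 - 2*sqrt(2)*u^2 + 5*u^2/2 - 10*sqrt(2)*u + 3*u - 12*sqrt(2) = (u/2 + 1)*(u + 3)*(u - 4*sqrt(2))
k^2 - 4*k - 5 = (k - 5)*(k + 1)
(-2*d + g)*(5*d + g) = -10*d^2 + 3*d*g + g^2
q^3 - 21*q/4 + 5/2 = (q - 2)*(q - 1/2)*(q + 5/2)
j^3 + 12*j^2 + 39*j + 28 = (j + 1)*(j + 4)*(j + 7)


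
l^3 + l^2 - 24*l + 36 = (l - 3)*(l - 2)*(l + 6)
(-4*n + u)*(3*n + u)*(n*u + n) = -12*n^3*u - 12*n^3 - n^2*u^2 - n^2*u + n*u^3 + n*u^2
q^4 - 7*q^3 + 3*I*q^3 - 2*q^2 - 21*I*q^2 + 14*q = q*(q - 7)*(q + I)*(q + 2*I)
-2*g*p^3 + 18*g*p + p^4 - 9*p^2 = p*(-2*g + p)*(p - 3)*(p + 3)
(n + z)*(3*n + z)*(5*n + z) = 15*n^3 + 23*n^2*z + 9*n*z^2 + z^3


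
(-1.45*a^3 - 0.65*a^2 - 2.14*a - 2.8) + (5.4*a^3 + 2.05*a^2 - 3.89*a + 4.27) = 3.95*a^3 + 1.4*a^2 - 6.03*a + 1.47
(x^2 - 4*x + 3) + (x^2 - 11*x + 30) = 2*x^2 - 15*x + 33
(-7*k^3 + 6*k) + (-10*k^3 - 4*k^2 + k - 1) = -17*k^3 - 4*k^2 + 7*k - 1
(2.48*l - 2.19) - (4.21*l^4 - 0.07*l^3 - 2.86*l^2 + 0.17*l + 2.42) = -4.21*l^4 + 0.07*l^3 + 2.86*l^2 + 2.31*l - 4.61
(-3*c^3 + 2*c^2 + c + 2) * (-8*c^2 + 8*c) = 24*c^5 - 40*c^4 + 8*c^3 - 8*c^2 + 16*c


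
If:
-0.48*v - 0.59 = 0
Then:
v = -1.23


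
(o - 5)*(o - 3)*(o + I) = o^3 - 8*o^2 + I*o^2 + 15*o - 8*I*o + 15*I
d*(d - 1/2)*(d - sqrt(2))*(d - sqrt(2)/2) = d^4 - 3*sqrt(2)*d^3/2 - d^3/2 + d^2 + 3*sqrt(2)*d^2/4 - d/2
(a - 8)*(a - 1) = a^2 - 9*a + 8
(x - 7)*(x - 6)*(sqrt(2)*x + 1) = sqrt(2)*x^3 - 13*sqrt(2)*x^2 + x^2 - 13*x + 42*sqrt(2)*x + 42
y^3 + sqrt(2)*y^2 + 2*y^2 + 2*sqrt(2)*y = y*(y + 2)*(y + sqrt(2))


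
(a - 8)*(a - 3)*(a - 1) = a^3 - 12*a^2 + 35*a - 24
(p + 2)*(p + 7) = p^2 + 9*p + 14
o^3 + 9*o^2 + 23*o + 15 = (o + 1)*(o + 3)*(o + 5)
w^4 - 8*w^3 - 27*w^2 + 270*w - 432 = (w - 8)*(w - 3)^2*(w + 6)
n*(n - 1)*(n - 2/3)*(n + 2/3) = n^4 - n^3 - 4*n^2/9 + 4*n/9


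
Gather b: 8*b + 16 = 8*b + 16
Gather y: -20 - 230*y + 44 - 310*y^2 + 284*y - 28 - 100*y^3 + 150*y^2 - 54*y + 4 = -100*y^3 - 160*y^2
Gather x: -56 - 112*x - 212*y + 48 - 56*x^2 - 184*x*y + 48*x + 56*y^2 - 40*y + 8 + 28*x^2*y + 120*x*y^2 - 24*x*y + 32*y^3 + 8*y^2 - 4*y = x^2*(28*y - 56) + x*(120*y^2 - 208*y - 64) + 32*y^3 + 64*y^2 - 256*y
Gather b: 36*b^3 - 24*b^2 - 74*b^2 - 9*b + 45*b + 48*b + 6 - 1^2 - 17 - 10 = 36*b^3 - 98*b^2 + 84*b - 22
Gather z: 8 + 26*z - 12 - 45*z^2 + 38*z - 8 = -45*z^2 + 64*z - 12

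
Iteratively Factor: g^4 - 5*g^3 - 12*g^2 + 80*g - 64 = (g - 4)*(g^3 - g^2 - 16*g + 16) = (g - 4)^2*(g^2 + 3*g - 4) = (g - 4)^2*(g + 4)*(g - 1)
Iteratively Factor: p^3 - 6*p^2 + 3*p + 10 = (p - 2)*(p^2 - 4*p - 5) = (p - 5)*(p - 2)*(p + 1)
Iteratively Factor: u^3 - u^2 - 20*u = (u + 4)*(u^2 - 5*u) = (u - 5)*(u + 4)*(u)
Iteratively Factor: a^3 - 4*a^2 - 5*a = (a + 1)*(a^2 - 5*a) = a*(a + 1)*(a - 5)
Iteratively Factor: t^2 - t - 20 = (t + 4)*(t - 5)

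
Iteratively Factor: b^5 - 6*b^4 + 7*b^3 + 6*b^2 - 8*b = (b)*(b^4 - 6*b^3 + 7*b^2 + 6*b - 8) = b*(b - 2)*(b^3 - 4*b^2 - b + 4) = b*(b - 4)*(b - 2)*(b^2 - 1) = b*(b - 4)*(b - 2)*(b - 1)*(b + 1)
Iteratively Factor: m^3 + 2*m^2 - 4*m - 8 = (m + 2)*(m^2 - 4) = (m + 2)^2*(m - 2)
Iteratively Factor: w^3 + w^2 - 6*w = (w + 3)*(w^2 - 2*w) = (w - 2)*(w + 3)*(w)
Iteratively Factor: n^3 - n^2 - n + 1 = (n + 1)*(n^2 - 2*n + 1) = (n - 1)*(n + 1)*(n - 1)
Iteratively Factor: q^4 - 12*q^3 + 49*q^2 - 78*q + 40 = (q - 2)*(q^3 - 10*q^2 + 29*q - 20) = (q - 5)*(q - 2)*(q^2 - 5*q + 4) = (q - 5)*(q - 4)*(q - 2)*(q - 1)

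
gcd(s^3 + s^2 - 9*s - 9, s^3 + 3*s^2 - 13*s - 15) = s^2 - 2*s - 3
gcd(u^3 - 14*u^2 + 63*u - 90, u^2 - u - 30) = u - 6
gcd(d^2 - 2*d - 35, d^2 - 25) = d + 5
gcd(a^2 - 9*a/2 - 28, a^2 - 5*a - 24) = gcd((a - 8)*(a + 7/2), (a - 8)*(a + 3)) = a - 8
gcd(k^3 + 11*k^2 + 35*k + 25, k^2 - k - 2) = k + 1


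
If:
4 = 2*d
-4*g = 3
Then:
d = 2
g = -3/4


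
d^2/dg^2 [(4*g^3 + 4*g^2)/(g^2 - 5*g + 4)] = 16*(13*g^3 - 36*g^2 + 24*g + 8)/(g^6 - 15*g^5 + 87*g^4 - 245*g^3 + 348*g^2 - 240*g + 64)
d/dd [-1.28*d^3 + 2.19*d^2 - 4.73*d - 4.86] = -3.84*d^2 + 4.38*d - 4.73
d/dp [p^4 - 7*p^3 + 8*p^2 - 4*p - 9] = 4*p^3 - 21*p^2 + 16*p - 4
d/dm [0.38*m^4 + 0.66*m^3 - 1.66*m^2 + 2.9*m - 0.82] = 1.52*m^3 + 1.98*m^2 - 3.32*m + 2.9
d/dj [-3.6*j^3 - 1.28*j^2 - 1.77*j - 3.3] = -10.8*j^2 - 2.56*j - 1.77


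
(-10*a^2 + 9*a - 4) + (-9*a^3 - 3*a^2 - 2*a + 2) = -9*a^3 - 13*a^2 + 7*a - 2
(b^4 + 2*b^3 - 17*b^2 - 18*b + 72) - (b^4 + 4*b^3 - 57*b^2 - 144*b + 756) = -2*b^3 + 40*b^2 + 126*b - 684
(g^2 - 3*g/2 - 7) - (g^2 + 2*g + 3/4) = -7*g/2 - 31/4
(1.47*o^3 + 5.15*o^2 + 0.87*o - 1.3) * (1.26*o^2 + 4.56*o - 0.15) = 1.8522*o^5 + 13.1922*o^4 + 24.3597*o^3 + 1.5567*o^2 - 6.0585*o + 0.195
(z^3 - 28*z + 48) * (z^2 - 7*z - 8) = z^5 - 7*z^4 - 36*z^3 + 244*z^2 - 112*z - 384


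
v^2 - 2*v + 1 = (v - 1)^2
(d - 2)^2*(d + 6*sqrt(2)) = d^3 - 4*d^2 + 6*sqrt(2)*d^2 - 24*sqrt(2)*d + 4*d + 24*sqrt(2)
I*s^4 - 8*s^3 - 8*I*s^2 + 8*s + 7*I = (s + 1)*(s + I)*(s + 7*I)*(I*s - I)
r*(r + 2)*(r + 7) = r^3 + 9*r^2 + 14*r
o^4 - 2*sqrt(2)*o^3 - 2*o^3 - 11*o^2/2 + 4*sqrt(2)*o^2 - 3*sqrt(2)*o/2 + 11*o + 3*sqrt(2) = (o - 2)*(o - 3*sqrt(2))*(o + sqrt(2)/2)^2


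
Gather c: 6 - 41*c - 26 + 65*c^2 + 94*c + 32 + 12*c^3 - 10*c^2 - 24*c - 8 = 12*c^3 + 55*c^2 + 29*c + 4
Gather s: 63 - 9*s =63 - 9*s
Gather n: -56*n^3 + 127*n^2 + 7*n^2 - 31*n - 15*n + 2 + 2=-56*n^3 + 134*n^2 - 46*n + 4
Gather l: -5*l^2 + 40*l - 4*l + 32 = -5*l^2 + 36*l + 32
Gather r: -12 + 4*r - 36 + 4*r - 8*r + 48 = 0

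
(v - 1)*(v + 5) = v^2 + 4*v - 5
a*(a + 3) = a^2 + 3*a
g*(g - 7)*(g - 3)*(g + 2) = g^4 - 8*g^3 + g^2 + 42*g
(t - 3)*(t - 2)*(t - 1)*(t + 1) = t^4 - 5*t^3 + 5*t^2 + 5*t - 6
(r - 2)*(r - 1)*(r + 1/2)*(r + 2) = r^4 - r^3/2 - 9*r^2/2 + 2*r + 2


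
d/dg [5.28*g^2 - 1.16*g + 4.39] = 10.56*g - 1.16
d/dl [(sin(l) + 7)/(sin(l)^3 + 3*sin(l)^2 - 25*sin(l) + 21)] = 2*(2 - sin(l))*cos(l)/((sin(l) - 3)^2*(sin(l) - 1)^2)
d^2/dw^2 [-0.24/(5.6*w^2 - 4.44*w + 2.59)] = (15.0528*w^2 - 11.93472*w - 0.24*(11.2*w - 4.44)*(22.4*w - 8.88) + 6.96192)/(5.6*w^2 - 4.44*w + 2.59)^3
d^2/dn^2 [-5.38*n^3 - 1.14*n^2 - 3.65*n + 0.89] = -32.28*n - 2.28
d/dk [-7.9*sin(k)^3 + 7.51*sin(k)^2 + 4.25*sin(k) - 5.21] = (-23.7*sin(k)^2 + 15.02*sin(k) + 4.25)*cos(k)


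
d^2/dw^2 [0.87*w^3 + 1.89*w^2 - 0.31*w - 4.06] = 5.22*w + 3.78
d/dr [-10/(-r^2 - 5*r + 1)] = 10*(-2*r - 5)/(r^2 + 5*r - 1)^2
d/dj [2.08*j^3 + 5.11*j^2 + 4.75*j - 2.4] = 6.24*j^2 + 10.22*j + 4.75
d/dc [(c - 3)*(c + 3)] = 2*c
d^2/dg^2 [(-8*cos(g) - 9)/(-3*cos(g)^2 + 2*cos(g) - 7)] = 4*(324*(1 - cos(2*g))^2*cos(g) + 186*(1 - cos(2*g))^2 + 1657*cos(g) - 350*cos(2*g) - 369*cos(3*g) - 72*cos(5*g) - 930)/(4*cos(g) - 3*cos(2*g) - 17)^3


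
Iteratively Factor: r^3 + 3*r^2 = (r + 3)*(r^2) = r*(r + 3)*(r)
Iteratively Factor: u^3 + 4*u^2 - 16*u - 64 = (u - 4)*(u^2 + 8*u + 16) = (u - 4)*(u + 4)*(u + 4)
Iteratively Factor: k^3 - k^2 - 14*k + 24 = (k - 3)*(k^2 + 2*k - 8) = (k - 3)*(k + 4)*(k - 2)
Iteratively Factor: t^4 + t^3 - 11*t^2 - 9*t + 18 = (t - 3)*(t^3 + 4*t^2 + t - 6) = (t - 3)*(t + 2)*(t^2 + 2*t - 3) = (t - 3)*(t + 2)*(t + 3)*(t - 1)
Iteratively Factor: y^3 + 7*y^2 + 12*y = (y)*(y^2 + 7*y + 12) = y*(y + 3)*(y + 4)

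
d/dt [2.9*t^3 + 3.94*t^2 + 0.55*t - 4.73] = 8.7*t^2 + 7.88*t + 0.55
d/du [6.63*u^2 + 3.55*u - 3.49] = 13.26*u + 3.55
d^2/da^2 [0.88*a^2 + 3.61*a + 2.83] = 1.76000000000000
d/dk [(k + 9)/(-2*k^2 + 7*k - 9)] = (-2*k^2 + 7*k + (k + 9)*(4*k - 7) - 9)/(2*k^2 - 7*k + 9)^2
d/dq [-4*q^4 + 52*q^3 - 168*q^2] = 4*q*(-4*q^2 + 39*q - 84)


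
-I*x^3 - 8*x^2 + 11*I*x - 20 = (x - 5*I)*(x - 4*I)*(-I*x + 1)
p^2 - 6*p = p*(p - 6)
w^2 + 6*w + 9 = (w + 3)^2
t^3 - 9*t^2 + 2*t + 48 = (t - 8)*(t - 3)*(t + 2)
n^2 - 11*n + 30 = (n - 6)*(n - 5)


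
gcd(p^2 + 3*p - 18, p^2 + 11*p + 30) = p + 6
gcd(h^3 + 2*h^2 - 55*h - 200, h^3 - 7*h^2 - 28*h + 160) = h^2 - 3*h - 40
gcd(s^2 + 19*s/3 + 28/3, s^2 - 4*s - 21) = 1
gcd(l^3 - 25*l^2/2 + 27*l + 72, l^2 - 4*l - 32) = l - 8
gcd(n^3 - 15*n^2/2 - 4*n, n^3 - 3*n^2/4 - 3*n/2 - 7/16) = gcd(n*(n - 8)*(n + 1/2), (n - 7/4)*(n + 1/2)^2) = n + 1/2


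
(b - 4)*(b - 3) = b^2 - 7*b + 12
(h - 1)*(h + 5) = h^2 + 4*h - 5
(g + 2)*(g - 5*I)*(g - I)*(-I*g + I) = -I*g^4 - 6*g^3 - I*g^3 - 6*g^2 + 7*I*g^2 + 12*g + 5*I*g - 10*I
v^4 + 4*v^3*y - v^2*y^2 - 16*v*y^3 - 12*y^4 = (v - 2*y)*(v + y)*(v + 2*y)*(v + 3*y)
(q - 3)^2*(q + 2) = q^3 - 4*q^2 - 3*q + 18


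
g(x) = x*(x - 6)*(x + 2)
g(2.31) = -36.74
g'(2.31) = -14.47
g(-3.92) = -74.66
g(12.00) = 1008.00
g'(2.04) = -15.84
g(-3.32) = -40.84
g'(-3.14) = 42.70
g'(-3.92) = 65.46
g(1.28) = -19.82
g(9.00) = 297.00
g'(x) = x*(x - 6) + x*(x + 2) + (x - 6)*(x + 2) = 3*x^2 - 8*x - 12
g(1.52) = -23.97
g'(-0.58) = -6.35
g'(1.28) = -17.32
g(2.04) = -32.64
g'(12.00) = 324.00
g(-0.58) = 5.42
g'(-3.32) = 47.63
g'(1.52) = -17.23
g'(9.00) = 159.00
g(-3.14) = -32.72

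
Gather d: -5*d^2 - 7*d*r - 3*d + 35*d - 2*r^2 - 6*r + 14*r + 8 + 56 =-5*d^2 + d*(32 - 7*r) - 2*r^2 + 8*r + 64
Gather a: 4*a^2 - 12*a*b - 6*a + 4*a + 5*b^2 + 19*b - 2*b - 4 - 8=4*a^2 + a*(-12*b - 2) + 5*b^2 + 17*b - 12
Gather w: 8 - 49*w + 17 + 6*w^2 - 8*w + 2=6*w^2 - 57*w + 27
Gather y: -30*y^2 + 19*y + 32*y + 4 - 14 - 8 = -30*y^2 + 51*y - 18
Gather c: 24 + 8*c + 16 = 8*c + 40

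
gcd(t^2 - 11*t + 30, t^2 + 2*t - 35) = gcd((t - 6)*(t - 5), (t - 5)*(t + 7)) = t - 5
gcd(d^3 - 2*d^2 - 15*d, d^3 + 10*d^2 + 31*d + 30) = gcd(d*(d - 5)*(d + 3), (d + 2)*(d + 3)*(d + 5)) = d + 3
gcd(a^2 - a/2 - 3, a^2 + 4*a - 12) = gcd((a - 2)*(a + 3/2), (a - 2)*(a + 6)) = a - 2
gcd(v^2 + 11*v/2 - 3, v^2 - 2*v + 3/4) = v - 1/2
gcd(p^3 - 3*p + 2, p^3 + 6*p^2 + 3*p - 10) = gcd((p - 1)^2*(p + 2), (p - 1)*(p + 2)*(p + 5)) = p^2 + p - 2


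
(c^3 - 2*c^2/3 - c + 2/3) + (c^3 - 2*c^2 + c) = 2*c^3 - 8*c^2/3 + 2/3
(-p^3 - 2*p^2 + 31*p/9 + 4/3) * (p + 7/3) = -p^4 - 13*p^3/3 - 11*p^2/9 + 253*p/27 + 28/9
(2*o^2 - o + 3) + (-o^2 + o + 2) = o^2 + 5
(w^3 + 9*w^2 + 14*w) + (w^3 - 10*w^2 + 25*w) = 2*w^3 - w^2 + 39*w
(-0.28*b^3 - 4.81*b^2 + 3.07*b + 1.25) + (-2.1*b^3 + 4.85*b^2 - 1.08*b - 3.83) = -2.38*b^3 + 0.04*b^2 + 1.99*b - 2.58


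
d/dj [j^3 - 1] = 3*j^2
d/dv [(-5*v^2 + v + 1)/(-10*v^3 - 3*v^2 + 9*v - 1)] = 2*(-25*v^4 + 10*v^3 - 6*v^2 + 8*v - 5)/(100*v^6 + 60*v^5 - 171*v^4 - 34*v^3 + 87*v^2 - 18*v + 1)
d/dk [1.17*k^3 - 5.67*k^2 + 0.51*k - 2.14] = 3.51*k^2 - 11.34*k + 0.51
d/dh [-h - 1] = -1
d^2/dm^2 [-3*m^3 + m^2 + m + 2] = 2 - 18*m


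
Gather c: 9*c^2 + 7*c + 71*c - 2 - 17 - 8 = 9*c^2 + 78*c - 27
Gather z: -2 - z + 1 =-z - 1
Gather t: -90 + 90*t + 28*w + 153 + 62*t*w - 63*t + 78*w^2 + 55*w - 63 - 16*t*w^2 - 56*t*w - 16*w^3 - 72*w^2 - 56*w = t*(-16*w^2 + 6*w + 27) - 16*w^3 + 6*w^2 + 27*w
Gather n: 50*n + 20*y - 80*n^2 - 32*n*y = -80*n^2 + n*(50 - 32*y) + 20*y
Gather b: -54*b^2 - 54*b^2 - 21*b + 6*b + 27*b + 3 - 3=-108*b^2 + 12*b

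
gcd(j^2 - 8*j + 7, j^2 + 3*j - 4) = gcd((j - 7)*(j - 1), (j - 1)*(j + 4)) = j - 1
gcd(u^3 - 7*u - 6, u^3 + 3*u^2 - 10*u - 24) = u^2 - u - 6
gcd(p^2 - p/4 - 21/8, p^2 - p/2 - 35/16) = p - 7/4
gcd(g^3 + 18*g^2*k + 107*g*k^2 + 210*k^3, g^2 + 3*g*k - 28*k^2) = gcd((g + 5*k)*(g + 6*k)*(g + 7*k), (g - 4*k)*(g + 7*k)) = g + 7*k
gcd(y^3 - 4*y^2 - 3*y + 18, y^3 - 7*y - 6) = y^2 - y - 6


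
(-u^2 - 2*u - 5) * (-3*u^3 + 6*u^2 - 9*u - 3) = 3*u^5 + 12*u^3 - 9*u^2 + 51*u + 15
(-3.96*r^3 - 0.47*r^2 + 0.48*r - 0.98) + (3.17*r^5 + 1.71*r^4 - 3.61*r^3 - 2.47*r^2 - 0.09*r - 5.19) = 3.17*r^5 + 1.71*r^4 - 7.57*r^3 - 2.94*r^2 + 0.39*r - 6.17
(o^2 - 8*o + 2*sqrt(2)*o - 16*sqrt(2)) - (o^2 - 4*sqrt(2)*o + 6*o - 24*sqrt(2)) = -14*o + 6*sqrt(2)*o + 8*sqrt(2)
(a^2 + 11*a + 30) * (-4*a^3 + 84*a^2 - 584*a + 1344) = -4*a^5 + 40*a^4 + 220*a^3 - 2560*a^2 - 2736*a + 40320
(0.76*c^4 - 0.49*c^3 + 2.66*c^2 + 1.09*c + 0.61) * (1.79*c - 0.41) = 1.3604*c^5 - 1.1887*c^4 + 4.9623*c^3 + 0.8605*c^2 + 0.645*c - 0.2501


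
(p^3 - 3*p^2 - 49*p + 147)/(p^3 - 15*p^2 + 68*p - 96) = (p^2 - 49)/(p^2 - 12*p + 32)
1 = 1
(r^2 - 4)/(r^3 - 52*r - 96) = (r - 2)/(r^2 - 2*r - 48)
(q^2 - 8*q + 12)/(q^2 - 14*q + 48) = (q - 2)/(q - 8)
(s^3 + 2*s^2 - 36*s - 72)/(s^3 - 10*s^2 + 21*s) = (s^3 + 2*s^2 - 36*s - 72)/(s*(s^2 - 10*s + 21))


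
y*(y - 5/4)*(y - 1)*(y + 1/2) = y^4 - 7*y^3/4 + y^2/8 + 5*y/8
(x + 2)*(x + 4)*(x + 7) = x^3 + 13*x^2 + 50*x + 56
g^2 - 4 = (g - 2)*(g + 2)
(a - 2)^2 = a^2 - 4*a + 4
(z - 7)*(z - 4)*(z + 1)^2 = z^4 - 9*z^3 + 7*z^2 + 45*z + 28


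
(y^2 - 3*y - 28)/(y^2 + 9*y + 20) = (y - 7)/(y + 5)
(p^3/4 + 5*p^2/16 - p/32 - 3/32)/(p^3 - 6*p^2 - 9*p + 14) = (8*p^3 + 10*p^2 - p - 3)/(32*(p^3 - 6*p^2 - 9*p + 14))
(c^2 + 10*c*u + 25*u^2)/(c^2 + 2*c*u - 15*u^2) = (-c - 5*u)/(-c + 3*u)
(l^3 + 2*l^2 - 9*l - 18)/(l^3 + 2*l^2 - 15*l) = (l^2 + 5*l + 6)/(l*(l + 5))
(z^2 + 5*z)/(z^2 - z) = (z + 5)/(z - 1)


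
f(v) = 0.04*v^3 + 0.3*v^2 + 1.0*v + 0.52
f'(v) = 0.12*v^2 + 0.6*v + 1.0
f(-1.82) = -0.55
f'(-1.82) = 0.31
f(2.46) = 5.39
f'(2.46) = 3.20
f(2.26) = 4.77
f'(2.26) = 2.97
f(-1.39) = -0.40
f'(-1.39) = 0.40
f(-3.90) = -1.19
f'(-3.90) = 0.49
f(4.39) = 14.08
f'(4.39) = 5.95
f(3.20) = 8.10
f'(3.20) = 4.15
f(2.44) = 5.33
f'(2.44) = 3.18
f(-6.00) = -3.32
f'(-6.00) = 1.72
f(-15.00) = -81.98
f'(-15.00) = 19.00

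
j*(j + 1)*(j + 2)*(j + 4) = j^4 + 7*j^3 + 14*j^2 + 8*j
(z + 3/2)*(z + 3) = z^2 + 9*z/2 + 9/2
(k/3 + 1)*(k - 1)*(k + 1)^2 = k^4/3 + 4*k^3/3 + 2*k^2/3 - 4*k/3 - 1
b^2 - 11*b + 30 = (b - 6)*(b - 5)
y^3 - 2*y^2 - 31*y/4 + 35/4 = (y - 7/2)*(y - 1)*(y + 5/2)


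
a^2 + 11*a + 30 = (a + 5)*(a + 6)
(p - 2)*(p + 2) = p^2 - 4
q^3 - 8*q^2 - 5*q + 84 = (q - 7)*(q - 4)*(q + 3)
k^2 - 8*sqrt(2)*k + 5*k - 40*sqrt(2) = (k + 5)*(k - 8*sqrt(2))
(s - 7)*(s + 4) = s^2 - 3*s - 28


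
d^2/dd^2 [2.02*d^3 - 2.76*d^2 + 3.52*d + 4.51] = 12.12*d - 5.52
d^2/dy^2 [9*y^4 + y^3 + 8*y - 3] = 6*y*(18*y + 1)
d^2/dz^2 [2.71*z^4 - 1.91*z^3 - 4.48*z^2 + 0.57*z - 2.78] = 32.52*z^2 - 11.46*z - 8.96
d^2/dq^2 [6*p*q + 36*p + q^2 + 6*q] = 2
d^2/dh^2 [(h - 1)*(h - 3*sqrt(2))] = 2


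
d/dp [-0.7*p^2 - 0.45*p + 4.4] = -1.4*p - 0.45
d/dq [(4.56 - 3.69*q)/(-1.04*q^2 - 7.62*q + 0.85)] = (-3.8376*q^2 + 9.4848*q + 31.6107)/(1.0816*q^4 + 15.8496*q^3 + 56.2964*q^2 - 12.954*q + 0.7225)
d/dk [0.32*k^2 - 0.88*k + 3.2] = 0.64*k - 0.88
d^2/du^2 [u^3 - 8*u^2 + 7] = 6*u - 16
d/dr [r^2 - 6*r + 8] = 2*r - 6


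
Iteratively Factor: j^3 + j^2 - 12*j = (j - 3)*(j^2 + 4*j) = j*(j - 3)*(j + 4)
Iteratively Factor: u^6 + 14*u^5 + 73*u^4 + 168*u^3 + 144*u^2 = (u)*(u^5 + 14*u^4 + 73*u^3 + 168*u^2 + 144*u) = u*(u + 4)*(u^4 + 10*u^3 + 33*u^2 + 36*u) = u*(u + 4)^2*(u^3 + 6*u^2 + 9*u) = u^2*(u + 4)^2*(u^2 + 6*u + 9) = u^2*(u + 3)*(u + 4)^2*(u + 3)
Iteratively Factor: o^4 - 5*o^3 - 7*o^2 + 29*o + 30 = (o + 1)*(o^3 - 6*o^2 - o + 30) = (o + 1)*(o + 2)*(o^2 - 8*o + 15) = (o - 3)*(o + 1)*(o + 2)*(o - 5)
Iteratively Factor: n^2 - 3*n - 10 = (n - 5)*(n + 2)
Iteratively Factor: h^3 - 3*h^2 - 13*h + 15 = (h + 3)*(h^2 - 6*h + 5) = (h - 1)*(h + 3)*(h - 5)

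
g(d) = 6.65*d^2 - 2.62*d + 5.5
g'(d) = 13.3*d - 2.62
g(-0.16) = 6.09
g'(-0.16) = -4.75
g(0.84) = 7.99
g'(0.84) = 8.55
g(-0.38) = 7.46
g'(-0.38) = -7.67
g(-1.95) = 35.90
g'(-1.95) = -28.56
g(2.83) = 51.34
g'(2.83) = 35.02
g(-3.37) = 89.85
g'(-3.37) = -47.44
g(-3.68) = 105.20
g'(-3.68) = -51.56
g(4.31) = 117.74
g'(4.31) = 54.70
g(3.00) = 57.49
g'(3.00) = 37.28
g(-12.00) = 994.54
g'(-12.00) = -162.22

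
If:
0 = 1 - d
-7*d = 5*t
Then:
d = 1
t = -7/5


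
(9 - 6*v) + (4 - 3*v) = 13 - 9*v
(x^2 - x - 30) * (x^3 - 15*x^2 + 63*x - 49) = x^5 - 16*x^4 + 48*x^3 + 338*x^2 - 1841*x + 1470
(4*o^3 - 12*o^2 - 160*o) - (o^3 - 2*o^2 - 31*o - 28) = 3*o^3 - 10*o^2 - 129*o + 28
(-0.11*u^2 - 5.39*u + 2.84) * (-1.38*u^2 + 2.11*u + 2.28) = 0.1518*u^4 + 7.2061*u^3 - 15.5429*u^2 - 6.2968*u + 6.4752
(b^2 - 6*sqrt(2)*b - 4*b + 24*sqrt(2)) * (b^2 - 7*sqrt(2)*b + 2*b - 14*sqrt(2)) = b^4 - 13*sqrt(2)*b^3 - 2*b^3 + 26*sqrt(2)*b^2 + 76*b^2 - 168*b + 104*sqrt(2)*b - 672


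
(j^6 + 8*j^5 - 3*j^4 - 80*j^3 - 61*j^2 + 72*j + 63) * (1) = j^6 + 8*j^5 - 3*j^4 - 80*j^3 - 61*j^2 + 72*j + 63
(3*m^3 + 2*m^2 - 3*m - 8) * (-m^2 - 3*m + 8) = -3*m^5 - 11*m^4 + 21*m^3 + 33*m^2 - 64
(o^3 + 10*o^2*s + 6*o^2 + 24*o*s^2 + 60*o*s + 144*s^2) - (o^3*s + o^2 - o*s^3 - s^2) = -o^3*s + o^3 + 10*o^2*s + 5*o^2 + o*s^3 + 24*o*s^2 + 60*o*s + 145*s^2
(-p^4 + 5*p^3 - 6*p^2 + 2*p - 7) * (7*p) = -7*p^5 + 35*p^4 - 42*p^3 + 14*p^2 - 49*p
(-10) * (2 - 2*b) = 20*b - 20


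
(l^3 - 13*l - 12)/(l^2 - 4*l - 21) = (l^2 - 3*l - 4)/(l - 7)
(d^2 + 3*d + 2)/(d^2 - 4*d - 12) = (d + 1)/(d - 6)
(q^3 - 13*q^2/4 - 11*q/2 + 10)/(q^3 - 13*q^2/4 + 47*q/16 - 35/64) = 16*(q^2 - 2*q - 8)/(16*q^2 - 32*q + 7)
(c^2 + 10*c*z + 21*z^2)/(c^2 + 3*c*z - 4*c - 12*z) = (c + 7*z)/(c - 4)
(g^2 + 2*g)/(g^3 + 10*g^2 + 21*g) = (g + 2)/(g^2 + 10*g + 21)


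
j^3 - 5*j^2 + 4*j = j*(j - 4)*(j - 1)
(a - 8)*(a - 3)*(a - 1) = a^3 - 12*a^2 + 35*a - 24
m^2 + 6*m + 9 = (m + 3)^2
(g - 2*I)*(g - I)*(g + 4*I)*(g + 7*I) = g^4 + 8*I*g^3 + 3*g^2 + 62*I*g + 56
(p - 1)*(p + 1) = p^2 - 1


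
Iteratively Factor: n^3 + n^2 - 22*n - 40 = (n - 5)*(n^2 + 6*n + 8) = (n - 5)*(n + 2)*(n + 4)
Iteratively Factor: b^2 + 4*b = (b + 4)*(b)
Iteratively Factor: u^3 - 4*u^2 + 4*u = (u - 2)*(u^2 - 2*u) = u*(u - 2)*(u - 2)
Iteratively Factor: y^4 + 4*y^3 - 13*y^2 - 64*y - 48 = (y + 3)*(y^3 + y^2 - 16*y - 16) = (y + 1)*(y + 3)*(y^2 - 16) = (y + 1)*(y + 3)*(y + 4)*(y - 4)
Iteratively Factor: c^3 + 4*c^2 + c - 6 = (c + 2)*(c^2 + 2*c - 3) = (c - 1)*(c + 2)*(c + 3)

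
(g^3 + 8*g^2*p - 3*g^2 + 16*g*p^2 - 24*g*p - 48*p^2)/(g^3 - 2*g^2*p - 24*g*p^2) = (-g^2 - 4*g*p + 3*g + 12*p)/(g*(-g + 6*p))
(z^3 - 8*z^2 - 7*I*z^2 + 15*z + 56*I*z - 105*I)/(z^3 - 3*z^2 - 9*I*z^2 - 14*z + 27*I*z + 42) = (z - 5)/(z - 2*I)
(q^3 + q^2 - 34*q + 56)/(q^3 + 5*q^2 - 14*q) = (q - 4)/q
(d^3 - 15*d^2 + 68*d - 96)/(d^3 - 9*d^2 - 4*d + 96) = (d - 3)/(d + 3)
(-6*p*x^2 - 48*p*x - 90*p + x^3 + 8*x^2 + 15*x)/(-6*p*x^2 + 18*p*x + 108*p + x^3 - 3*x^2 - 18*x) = (x + 5)/(x - 6)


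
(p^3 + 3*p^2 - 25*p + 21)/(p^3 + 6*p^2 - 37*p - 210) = (p^2 - 4*p + 3)/(p^2 - p - 30)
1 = 1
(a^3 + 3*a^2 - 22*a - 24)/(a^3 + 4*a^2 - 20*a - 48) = (a + 1)/(a + 2)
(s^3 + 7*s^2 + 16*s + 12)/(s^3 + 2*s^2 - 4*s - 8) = (s + 3)/(s - 2)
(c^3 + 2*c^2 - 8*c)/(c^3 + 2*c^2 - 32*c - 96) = c*(c - 2)/(c^2 - 2*c - 24)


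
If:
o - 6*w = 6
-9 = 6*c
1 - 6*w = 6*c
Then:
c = -3/2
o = 16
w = 5/3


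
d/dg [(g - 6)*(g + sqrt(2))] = 2*g - 6 + sqrt(2)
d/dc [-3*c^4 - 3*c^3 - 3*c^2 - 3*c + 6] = -12*c^3 - 9*c^2 - 6*c - 3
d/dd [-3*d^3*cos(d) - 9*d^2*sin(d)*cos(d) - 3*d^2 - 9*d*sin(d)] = 3*d^3*sin(d) - 9*d^2*cos(d) - 9*d^2*cos(2*d) - 9*d*sin(2*d) - 9*d*cos(d) - 6*d - 9*sin(d)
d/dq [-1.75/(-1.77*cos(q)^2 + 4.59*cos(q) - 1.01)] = (6.195*cos(q) - 8.0325)*sin(q)/(1.77*cos(q)^2 - 4.59*cos(q) + 1.01)^2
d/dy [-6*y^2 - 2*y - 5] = -12*y - 2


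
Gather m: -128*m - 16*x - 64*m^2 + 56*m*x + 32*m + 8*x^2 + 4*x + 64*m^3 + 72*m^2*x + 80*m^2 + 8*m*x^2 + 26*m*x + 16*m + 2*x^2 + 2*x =64*m^3 + m^2*(72*x + 16) + m*(8*x^2 + 82*x - 80) + 10*x^2 - 10*x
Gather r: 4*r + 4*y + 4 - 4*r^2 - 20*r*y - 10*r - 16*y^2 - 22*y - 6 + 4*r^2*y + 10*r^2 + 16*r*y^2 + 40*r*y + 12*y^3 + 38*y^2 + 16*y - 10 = r^2*(4*y + 6) + r*(16*y^2 + 20*y - 6) + 12*y^3 + 22*y^2 - 2*y - 12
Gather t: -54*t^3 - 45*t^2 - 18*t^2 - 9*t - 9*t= -54*t^3 - 63*t^2 - 18*t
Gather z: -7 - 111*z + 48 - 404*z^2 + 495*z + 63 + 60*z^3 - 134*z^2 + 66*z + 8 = 60*z^3 - 538*z^2 + 450*z + 112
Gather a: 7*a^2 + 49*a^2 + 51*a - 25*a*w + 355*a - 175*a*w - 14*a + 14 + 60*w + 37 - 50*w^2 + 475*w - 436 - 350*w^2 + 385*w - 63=56*a^2 + a*(392 - 200*w) - 400*w^2 + 920*w - 448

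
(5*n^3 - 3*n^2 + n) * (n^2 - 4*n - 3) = 5*n^5 - 23*n^4 - 2*n^3 + 5*n^2 - 3*n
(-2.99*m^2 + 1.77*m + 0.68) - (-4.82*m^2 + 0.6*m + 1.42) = 1.83*m^2 + 1.17*m - 0.74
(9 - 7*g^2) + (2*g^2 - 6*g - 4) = -5*g^2 - 6*g + 5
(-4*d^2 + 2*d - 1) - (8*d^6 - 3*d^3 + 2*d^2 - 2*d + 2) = -8*d^6 + 3*d^3 - 6*d^2 + 4*d - 3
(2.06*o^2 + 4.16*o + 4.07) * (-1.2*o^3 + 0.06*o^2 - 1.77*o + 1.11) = -2.472*o^5 - 4.8684*o^4 - 8.2806*o^3 - 4.8324*o^2 - 2.5863*o + 4.5177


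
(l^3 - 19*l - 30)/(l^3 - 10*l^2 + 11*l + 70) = (l + 3)/(l - 7)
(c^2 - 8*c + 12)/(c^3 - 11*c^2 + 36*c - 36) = 1/(c - 3)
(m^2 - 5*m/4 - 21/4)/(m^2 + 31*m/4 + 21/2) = (m - 3)/(m + 6)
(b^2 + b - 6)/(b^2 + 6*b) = (b^2 + b - 6)/(b*(b + 6))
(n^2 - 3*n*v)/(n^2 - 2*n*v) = (n - 3*v)/(n - 2*v)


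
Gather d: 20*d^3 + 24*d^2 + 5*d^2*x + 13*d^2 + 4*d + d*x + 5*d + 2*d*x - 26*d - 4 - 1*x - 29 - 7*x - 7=20*d^3 + d^2*(5*x + 37) + d*(3*x - 17) - 8*x - 40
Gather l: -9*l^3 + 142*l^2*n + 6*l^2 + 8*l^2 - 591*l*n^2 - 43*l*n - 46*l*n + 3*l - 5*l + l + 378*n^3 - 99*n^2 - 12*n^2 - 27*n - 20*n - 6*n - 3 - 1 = -9*l^3 + l^2*(142*n + 14) + l*(-591*n^2 - 89*n - 1) + 378*n^3 - 111*n^2 - 53*n - 4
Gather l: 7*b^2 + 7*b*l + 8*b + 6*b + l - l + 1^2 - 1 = 7*b^2 + 7*b*l + 14*b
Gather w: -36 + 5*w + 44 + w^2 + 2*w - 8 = w^2 + 7*w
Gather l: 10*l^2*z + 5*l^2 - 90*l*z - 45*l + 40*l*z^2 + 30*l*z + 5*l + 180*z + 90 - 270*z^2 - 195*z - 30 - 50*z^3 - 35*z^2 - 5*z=l^2*(10*z + 5) + l*(40*z^2 - 60*z - 40) - 50*z^3 - 305*z^2 - 20*z + 60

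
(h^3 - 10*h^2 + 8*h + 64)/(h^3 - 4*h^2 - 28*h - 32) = (h - 4)/(h + 2)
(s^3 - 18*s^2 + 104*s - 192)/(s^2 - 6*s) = s - 12 + 32/s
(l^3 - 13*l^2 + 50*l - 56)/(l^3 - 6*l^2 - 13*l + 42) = (l - 4)/(l + 3)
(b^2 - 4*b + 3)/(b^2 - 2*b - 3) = (b - 1)/(b + 1)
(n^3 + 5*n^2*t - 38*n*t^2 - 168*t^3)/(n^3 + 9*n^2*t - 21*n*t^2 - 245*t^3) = (-n^2 + 2*n*t + 24*t^2)/(-n^2 - 2*n*t + 35*t^2)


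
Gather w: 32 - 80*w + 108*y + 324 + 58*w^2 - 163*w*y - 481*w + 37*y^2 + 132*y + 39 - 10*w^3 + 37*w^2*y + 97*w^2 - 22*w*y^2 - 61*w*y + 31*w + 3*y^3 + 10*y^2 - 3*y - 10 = -10*w^3 + w^2*(37*y + 155) + w*(-22*y^2 - 224*y - 530) + 3*y^3 + 47*y^2 + 237*y + 385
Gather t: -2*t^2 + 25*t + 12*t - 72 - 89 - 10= -2*t^2 + 37*t - 171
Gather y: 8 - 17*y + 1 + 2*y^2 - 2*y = 2*y^2 - 19*y + 9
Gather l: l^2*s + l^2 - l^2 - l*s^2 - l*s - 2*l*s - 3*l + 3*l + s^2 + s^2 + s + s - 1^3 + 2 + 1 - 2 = l^2*s + l*(-s^2 - 3*s) + 2*s^2 + 2*s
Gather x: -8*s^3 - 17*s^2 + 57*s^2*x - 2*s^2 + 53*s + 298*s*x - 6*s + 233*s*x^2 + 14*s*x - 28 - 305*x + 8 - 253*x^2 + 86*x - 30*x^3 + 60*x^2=-8*s^3 - 19*s^2 + 47*s - 30*x^3 + x^2*(233*s - 193) + x*(57*s^2 + 312*s - 219) - 20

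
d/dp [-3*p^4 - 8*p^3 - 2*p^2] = 4*p*(-3*p^2 - 6*p - 1)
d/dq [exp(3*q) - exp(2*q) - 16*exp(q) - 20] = (3*exp(2*q) - 2*exp(q) - 16)*exp(q)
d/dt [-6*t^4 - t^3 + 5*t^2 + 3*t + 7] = -24*t^3 - 3*t^2 + 10*t + 3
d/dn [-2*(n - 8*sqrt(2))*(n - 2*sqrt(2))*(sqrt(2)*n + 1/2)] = -6*sqrt(2)*n^2 + 78*n - 54*sqrt(2)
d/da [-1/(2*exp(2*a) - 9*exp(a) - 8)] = (4*exp(a) - 9)*exp(a)/(-2*exp(2*a) + 9*exp(a) + 8)^2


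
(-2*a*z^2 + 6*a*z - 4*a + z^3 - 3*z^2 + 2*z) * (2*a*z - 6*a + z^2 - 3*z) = -4*a^2*z^3 + 24*a^2*z^2 - 44*a^2*z + 24*a^2 + z^5 - 6*z^4 + 11*z^3 - 6*z^2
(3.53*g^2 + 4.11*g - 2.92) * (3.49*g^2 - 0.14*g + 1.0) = 12.3197*g^4 + 13.8497*g^3 - 7.2362*g^2 + 4.5188*g - 2.92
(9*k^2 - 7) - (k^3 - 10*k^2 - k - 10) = -k^3 + 19*k^2 + k + 3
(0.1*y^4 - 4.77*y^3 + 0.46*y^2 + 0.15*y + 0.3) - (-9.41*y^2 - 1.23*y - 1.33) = 0.1*y^4 - 4.77*y^3 + 9.87*y^2 + 1.38*y + 1.63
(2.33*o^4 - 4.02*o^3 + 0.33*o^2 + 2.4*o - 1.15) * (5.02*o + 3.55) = 11.6966*o^5 - 11.9089*o^4 - 12.6144*o^3 + 13.2195*o^2 + 2.747*o - 4.0825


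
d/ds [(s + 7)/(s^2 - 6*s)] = (-s^2 - 14*s + 42)/(s^2*(s^2 - 12*s + 36))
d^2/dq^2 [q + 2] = 0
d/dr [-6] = 0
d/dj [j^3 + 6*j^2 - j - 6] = 3*j^2 + 12*j - 1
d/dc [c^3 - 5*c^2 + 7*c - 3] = 3*c^2 - 10*c + 7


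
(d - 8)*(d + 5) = d^2 - 3*d - 40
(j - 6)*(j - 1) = j^2 - 7*j + 6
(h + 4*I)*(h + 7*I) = h^2 + 11*I*h - 28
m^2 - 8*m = m*(m - 8)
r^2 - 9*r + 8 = (r - 8)*(r - 1)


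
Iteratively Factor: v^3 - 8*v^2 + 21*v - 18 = (v - 2)*(v^2 - 6*v + 9) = (v - 3)*(v - 2)*(v - 3)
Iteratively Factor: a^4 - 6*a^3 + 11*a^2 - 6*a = (a)*(a^3 - 6*a^2 + 11*a - 6) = a*(a - 2)*(a^2 - 4*a + 3) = a*(a - 2)*(a - 1)*(a - 3)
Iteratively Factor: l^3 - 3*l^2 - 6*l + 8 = (l - 4)*(l^2 + l - 2) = (l - 4)*(l + 2)*(l - 1)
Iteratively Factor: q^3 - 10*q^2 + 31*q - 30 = (q - 5)*(q^2 - 5*q + 6) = (q - 5)*(q - 2)*(q - 3)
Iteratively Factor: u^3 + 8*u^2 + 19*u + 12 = (u + 3)*(u^2 + 5*u + 4) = (u + 1)*(u + 3)*(u + 4)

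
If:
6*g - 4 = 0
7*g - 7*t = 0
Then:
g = 2/3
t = 2/3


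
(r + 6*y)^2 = r^2 + 12*r*y + 36*y^2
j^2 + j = j*(j + 1)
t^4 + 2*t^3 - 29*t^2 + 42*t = t*(t - 3)*(t - 2)*(t + 7)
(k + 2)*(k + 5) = k^2 + 7*k + 10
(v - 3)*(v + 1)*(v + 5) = v^3 + 3*v^2 - 13*v - 15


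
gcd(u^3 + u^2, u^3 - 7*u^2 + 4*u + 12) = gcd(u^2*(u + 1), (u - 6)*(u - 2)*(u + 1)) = u + 1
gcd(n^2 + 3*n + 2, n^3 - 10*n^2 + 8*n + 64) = n + 2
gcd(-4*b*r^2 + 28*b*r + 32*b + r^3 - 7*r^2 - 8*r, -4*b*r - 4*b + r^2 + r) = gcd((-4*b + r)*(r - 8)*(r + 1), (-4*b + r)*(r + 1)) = -4*b*r - 4*b + r^2 + r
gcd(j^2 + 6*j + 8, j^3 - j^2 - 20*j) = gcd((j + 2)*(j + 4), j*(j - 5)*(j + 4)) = j + 4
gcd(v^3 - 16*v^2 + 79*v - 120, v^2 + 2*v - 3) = 1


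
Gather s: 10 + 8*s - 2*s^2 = -2*s^2 + 8*s + 10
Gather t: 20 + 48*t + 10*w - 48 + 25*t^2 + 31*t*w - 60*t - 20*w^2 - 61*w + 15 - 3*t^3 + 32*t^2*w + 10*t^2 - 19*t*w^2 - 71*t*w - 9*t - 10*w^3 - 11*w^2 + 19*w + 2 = -3*t^3 + t^2*(32*w + 35) + t*(-19*w^2 - 40*w - 21) - 10*w^3 - 31*w^2 - 32*w - 11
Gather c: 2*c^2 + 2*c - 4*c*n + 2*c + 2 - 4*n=2*c^2 + c*(4 - 4*n) - 4*n + 2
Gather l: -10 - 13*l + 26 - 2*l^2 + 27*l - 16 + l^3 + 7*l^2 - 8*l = l^3 + 5*l^2 + 6*l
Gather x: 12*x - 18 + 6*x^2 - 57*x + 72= 6*x^2 - 45*x + 54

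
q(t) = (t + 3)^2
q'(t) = 2*t + 6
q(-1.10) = 3.61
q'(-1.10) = 3.80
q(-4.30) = 1.69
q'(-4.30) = -2.60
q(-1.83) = 1.37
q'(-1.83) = 2.34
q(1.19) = 17.56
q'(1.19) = 8.38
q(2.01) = 25.10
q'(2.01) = 10.02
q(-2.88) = 0.01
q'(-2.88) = 0.24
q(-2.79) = 0.04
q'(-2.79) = 0.42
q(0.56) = 12.67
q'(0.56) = 7.12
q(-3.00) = 0.00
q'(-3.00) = 0.00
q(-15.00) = 144.00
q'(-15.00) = -24.00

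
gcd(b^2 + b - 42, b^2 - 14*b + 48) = b - 6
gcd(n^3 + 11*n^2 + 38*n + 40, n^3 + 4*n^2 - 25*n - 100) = n^2 + 9*n + 20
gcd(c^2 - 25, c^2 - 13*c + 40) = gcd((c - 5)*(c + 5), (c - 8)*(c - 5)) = c - 5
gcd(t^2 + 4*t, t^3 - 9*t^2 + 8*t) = t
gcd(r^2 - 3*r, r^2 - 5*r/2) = r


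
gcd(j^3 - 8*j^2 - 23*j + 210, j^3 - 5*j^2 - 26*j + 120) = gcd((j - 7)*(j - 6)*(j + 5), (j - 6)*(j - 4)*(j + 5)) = j^2 - j - 30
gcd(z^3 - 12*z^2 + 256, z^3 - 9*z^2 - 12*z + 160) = z^2 - 4*z - 32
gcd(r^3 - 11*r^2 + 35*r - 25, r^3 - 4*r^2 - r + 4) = r - 1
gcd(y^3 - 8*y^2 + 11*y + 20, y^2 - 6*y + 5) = y - 5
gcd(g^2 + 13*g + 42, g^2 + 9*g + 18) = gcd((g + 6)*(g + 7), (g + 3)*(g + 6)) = g + 6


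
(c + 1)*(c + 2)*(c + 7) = c^3 + 10*c^2 + 23*c + 14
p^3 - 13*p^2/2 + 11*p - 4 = (p - 4)*(p - 2)*(p - 1/2)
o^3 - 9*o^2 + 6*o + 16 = (o - 8)*(o - 2)*(o + 1)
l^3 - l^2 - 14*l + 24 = (l - 3)*(l - 2)*(l + 4)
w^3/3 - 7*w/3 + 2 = (w/3 + 1)*(w - 2)*(w - 1)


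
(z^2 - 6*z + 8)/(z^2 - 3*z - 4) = (z - 2)/(z + 1)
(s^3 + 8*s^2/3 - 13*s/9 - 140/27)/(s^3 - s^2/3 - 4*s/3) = (s^2 + 4*s + 35/9)/(s*(s + 1))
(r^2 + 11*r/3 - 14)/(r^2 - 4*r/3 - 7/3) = (r + 6)/(r + 1)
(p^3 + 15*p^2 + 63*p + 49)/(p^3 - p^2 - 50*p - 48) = (p^2 + 14*p + 49)/(p^2 - 2*p - 48)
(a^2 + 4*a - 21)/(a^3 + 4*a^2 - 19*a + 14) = (a - 3)/(a^2 - 3*a + 2)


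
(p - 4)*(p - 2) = p^2 - 6*p + 8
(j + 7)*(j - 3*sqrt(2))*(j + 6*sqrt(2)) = j^3 + 3*sqrt(2)*j^2 + 7*j^2 - 36*j + 21*sqrt(2)*j - 252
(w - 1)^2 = w^2 - 2*w + 1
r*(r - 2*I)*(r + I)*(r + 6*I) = r^4 + 5*I*r^3 + 8*r^2 + 12*I*r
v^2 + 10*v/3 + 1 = (v + 1/3)*(v + 3)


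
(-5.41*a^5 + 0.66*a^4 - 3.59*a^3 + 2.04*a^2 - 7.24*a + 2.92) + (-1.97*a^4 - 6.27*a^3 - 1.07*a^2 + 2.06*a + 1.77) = -5.41*a^5 - 1.31*a^4 - 9.86*a^3 + 0.97*a^2 - 5.18*a + 4.69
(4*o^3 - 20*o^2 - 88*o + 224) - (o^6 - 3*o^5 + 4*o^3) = -o^6 + 3*o^5 - 20*o^2 - 88*o + 224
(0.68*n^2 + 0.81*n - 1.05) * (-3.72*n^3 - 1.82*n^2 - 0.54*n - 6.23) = -2.5296*n^5 - 4.2508*n^4 + 2.0646*n^3 - 2.7628*n^2 - 4.4793*n + 6.5415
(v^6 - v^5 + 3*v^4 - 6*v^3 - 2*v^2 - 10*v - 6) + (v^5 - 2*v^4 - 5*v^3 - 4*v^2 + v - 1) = v^6 + v^4 - 11*v^3 - 6*v^2 - 9*v - 7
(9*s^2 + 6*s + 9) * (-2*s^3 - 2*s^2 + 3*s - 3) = -18*s^5 - 30*s^4 - 3*s^3 - 27*s^2 + 9*s - 27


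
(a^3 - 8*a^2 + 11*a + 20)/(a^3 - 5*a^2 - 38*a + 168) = (a^2 - 4*a - 5)/(a^2 - a - 42)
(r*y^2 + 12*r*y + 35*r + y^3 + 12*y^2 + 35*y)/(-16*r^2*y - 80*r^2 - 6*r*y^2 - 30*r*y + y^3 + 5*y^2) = (r*y + 7*r + y^2 + 7*y)/(-16*r^2 - 6*r*y + y^2)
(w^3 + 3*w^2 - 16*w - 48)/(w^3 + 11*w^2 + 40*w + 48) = (w - 4)/(w + 4)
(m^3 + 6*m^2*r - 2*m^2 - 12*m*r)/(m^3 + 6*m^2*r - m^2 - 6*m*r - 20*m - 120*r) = m*(m - 2)/(m^2 - m - 20)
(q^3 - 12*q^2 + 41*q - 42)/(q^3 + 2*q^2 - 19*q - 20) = (q^3 - 12*q^2 + 41*q - 42)/(q^3 + 2*q^2 - 19*q - 20)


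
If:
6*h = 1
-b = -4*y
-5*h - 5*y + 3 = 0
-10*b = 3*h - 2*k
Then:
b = 26/15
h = 1/6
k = 107/12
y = 13/30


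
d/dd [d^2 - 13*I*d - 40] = 2*d - 13*I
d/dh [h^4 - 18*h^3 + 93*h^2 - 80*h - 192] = 4*h^3 - 54*h^2 + 186*h - 80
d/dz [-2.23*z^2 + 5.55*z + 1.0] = 5.55 - 4.46*z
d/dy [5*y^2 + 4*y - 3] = 10*y + 4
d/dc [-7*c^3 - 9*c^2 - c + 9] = -21*c^2 - 18*c - 1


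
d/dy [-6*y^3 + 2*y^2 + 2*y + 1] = -18*y^2 + 4*y + 2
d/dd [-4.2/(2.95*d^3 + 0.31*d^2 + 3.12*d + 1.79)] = (37.17*d^2 + 2.604*d + 13.104)/(2.95*d^3 + 0.31*d^2 + 3.12*d + 1.79)^2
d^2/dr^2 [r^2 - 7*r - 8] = 2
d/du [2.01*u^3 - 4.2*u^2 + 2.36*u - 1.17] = 6.03*u^2 - 8.4*u + 2.36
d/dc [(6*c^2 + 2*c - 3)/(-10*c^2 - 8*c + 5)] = 14*(-2*c^2 - 1)/(100*c^4 + 160*c^3 - 36*c^2 - 80*c + 25)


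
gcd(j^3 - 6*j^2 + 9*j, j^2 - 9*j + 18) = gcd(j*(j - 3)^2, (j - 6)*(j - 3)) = j - 3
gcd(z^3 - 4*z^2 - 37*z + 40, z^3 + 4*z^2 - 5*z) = z^2 + 4*z - 5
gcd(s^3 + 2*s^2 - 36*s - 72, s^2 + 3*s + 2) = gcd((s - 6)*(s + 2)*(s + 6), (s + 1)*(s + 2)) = s + 2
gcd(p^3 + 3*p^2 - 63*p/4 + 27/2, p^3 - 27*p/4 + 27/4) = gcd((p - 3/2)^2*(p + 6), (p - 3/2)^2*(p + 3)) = p^2 - 3*p + 9/4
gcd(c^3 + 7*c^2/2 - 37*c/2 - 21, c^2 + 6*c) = c + 6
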